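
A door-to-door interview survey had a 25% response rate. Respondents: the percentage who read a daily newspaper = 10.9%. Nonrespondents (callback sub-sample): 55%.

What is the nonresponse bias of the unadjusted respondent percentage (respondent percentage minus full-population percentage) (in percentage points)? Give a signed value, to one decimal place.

Nonresponse fraction = 1 − 0.25 = 0.75.
Bias = (nonresponse fraction) × (respondent percentage − nonrespondent percentage)
     = 0.75 × (10.9 − 55) = 0.75 × -44.1 = -33.075.

-33.1 percentage points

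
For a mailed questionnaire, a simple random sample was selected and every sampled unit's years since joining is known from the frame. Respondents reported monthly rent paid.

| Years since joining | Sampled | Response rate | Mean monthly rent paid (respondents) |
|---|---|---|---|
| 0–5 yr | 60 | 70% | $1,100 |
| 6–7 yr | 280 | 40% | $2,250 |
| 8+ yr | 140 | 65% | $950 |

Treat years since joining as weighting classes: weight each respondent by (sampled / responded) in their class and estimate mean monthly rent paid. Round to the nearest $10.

$1,730

Inverse-response-rate weighting restores each class to its sampled count, so class totals weight by n_sampled:
  0–5 yr: 60 × 1100 = 66,000
  6–7 yr: 280 × 2250 = 630,000
  8+ yr: 140 × 950 = 133,000
Adjusted estimate = 829,000 / 480 = 1727.08 → $1,730.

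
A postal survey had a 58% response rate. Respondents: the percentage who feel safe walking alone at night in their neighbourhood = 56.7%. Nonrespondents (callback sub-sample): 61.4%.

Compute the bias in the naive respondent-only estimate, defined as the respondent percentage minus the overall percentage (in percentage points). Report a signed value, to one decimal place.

-2.0 percentage points

Nonresponse fraction = 1 − 0.58 = 0.42.
Bias = (nonresponse fraction) × (respondent percentage − nonrespondent percentage)
     = 0.42 × (56.7 − 61.4) = 0.42 × -4.7 = -1.974.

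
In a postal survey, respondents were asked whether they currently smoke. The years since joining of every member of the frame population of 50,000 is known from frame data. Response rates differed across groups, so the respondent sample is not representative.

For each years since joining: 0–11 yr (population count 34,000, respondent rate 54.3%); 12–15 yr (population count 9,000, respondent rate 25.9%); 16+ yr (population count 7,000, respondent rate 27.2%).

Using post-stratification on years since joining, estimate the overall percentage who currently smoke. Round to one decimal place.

45.4%

Reweight to the known years since joining distribution:
  0–11 yr: (34,000/50,000) × 54.3 = 36.924
  12–15 yr: (9,000/50,000) × 25.9 = 4.662
  16+ yr: (7,000/50,000) × 27.2 = 3.808
Post-stratified estimate = 45.394 → 45.4%.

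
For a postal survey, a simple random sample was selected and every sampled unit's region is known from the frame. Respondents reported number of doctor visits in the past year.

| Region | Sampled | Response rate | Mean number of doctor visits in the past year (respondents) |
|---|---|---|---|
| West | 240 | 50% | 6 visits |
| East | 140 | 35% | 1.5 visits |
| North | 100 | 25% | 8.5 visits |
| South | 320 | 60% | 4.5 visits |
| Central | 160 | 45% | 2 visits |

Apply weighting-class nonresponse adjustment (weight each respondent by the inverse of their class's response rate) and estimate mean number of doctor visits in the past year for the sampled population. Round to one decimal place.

Each respondent's weight = sampled/responded in their class; summing within a class gives n_sampled, so:
  West: 240 × 6 = 1440
  East: 140 × 1.5 = 210
  North: 100 × 8.5 = 850
  South: 320 × 4.5 = 1440
  Central: 160 × 2 = 320
Adjusted estimate = 4260 / 960 = 4.4375 → 4.4.

4.4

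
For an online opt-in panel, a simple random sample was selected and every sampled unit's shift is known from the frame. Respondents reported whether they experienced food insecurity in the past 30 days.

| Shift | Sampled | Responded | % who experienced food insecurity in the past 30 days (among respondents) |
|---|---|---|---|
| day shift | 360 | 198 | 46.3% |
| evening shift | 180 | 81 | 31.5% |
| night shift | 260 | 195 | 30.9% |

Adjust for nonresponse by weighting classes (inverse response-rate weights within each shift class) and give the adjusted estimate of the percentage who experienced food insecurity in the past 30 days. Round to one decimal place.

38.0%

Response rates by class: day shift 198/360 = 55%, evening shift 81/180 = 45%, night shift 195/260 = 75%.
Each respondent's weight = sampled/responded in their class; summing within a class gives n_sampled, so:
  day shift: 360 × 46.3 = 16,668
  evening shift: 180 × 31.5 = 5670
  night shift: 260 × 30.9 = 8034
Adjusted estimate = 30,372 / 800 = 37.965 → 38.0%.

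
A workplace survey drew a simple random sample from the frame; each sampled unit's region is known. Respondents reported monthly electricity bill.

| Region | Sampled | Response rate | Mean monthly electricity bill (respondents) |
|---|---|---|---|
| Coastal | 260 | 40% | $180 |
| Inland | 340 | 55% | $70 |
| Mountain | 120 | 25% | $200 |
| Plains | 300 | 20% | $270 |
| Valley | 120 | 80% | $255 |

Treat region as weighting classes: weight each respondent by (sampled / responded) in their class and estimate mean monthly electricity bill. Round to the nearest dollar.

$181

Weighting each respondent by the inverse class response rate inflates each class back to its sampled size, so the class weight is n_sampled:
  Coastal: 260 × 180 = 46,800
  Inland: 340 × 70 = 23,800
  Mountain: 120 × 200 = 24,000
  Plains: 300 × 270 = 81,000
  Valley: 120 × 255 = 30,600
Adjusted estimate = 206,200 / 1,140 = 180.877 → $181.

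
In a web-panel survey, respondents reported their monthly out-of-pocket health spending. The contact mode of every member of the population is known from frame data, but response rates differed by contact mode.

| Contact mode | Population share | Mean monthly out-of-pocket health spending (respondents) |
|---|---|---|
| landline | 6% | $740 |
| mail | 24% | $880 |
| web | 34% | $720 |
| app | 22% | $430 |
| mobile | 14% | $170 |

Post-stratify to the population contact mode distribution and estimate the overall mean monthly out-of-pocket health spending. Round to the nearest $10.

$620

Post-stratification weights by population share, not respondent share:
  landline: 0.06 × 740 = 44.4
  mail: 0.24 × 880 = 211.2
  web: 0.34 × 720 = 244.8
  app: 0.22 × 430 = 94.6
  mobile: 0.14 × 170 = 23.8
Post-stratified estimate = 618.8 → $620.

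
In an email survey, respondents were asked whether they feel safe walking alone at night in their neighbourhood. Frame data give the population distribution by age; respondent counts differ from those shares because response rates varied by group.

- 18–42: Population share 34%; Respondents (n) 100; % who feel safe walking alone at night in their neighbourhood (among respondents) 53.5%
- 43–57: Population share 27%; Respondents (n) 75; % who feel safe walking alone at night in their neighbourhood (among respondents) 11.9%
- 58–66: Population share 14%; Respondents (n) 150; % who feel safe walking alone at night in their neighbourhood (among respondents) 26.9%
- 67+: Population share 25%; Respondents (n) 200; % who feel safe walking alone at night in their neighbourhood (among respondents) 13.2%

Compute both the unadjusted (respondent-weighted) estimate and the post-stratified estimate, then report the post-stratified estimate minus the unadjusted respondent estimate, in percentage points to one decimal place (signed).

Naive respondent-only estimate (weights = respondent counts):
  (100/525)×53.5 + (75/525)×11.9 + (150/525)×26.9 + (200/525)×13.2 = 24.6048%
Post-stratifying to population shares instead:
  0.34×53.5 + 0.27×11.9 + 0.14×26.9 + 0.25×13.2 = 28.469%
Difference = 28.469 − 24.6048 = 3.8642 pp.

+3.9 percentage points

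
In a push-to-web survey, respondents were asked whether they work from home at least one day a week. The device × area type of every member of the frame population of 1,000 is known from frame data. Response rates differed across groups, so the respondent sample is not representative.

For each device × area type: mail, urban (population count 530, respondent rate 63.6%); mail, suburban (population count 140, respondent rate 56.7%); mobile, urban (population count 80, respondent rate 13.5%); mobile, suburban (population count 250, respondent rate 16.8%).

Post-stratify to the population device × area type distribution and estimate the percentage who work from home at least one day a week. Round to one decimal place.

Reweight to the known device × area type distribution:
  mail, urban: (530/1,000) × 63.6 = 33.708
  mail, suburban: (140/1,000) × 56.7 = 7.938
  mobile, urban: (80/1,000) × 13.5 = 1.08
  mobile, suburban: (250/1,000) × 16.8 = 4.2
Post-stratified estimate = 46.926 → 46.9%.

46.9%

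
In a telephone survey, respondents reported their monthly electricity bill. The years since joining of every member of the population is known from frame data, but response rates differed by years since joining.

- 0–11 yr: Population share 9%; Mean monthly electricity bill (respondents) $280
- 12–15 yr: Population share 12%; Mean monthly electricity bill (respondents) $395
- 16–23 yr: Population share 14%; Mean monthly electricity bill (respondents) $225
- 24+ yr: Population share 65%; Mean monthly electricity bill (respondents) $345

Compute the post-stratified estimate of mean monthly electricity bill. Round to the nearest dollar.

Reweight to the known years since joining distribution:
  0–11 yr: 0.09 × 280 = 25.2
  12–15 yr: 0.12 × 395 = 47.4
  16–23 yr: 0.14 × 225 = 31.5
  24+ yr: 0.65 × 345 = 224.25
Post-stratified estimate = 328.35 → $328.

$328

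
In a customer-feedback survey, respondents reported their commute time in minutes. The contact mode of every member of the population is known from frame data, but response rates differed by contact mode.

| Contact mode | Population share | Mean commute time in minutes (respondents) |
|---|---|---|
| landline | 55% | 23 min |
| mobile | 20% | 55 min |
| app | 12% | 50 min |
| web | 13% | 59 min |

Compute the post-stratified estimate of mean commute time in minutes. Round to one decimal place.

Weight each group's respondent value by its population share:
  landline: 0.55 × 23 = 12.65
  mobile: 0.2 × 55 = 11
  app: 0.12 × 50 = 6
  web: 0.13 × 59 = 7.67
Post-stratified estimate = 37.32 → 37.3.

37.3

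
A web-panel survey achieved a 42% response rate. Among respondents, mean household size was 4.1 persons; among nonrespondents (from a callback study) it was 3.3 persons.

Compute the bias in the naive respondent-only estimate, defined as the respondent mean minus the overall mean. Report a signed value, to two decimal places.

+0.46

Nonresponse fraction = 1 − 0.42 = 0.58.
Bias = (nonresponse fraction) × (respondent mean − nonrespondent mean)
     = 0.58 × (4.1 − 3.3) = 0.58 × 0.8 = 0.464.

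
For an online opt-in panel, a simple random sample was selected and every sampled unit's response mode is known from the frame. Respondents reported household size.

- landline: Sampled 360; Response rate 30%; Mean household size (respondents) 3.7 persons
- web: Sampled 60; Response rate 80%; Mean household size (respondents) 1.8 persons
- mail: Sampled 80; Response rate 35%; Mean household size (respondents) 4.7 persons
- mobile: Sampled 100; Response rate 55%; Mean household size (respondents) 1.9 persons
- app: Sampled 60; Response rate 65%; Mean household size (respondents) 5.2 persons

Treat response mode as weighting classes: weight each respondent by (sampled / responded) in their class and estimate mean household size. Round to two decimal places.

With weight = n_sampled/n_responded per class, the weighted class total is n_sampled:
  landline: 360 × 3.7 = 1332
  web: 60 × 1.8 = 108
  mail: 80 × 4.7 = 376
  mobile: 100 × 1.9 = 190
  app: 60 × 5.2 = 312
Adjusted estimate = 2318 / 660 = 3.51212 → 3.51.

3.51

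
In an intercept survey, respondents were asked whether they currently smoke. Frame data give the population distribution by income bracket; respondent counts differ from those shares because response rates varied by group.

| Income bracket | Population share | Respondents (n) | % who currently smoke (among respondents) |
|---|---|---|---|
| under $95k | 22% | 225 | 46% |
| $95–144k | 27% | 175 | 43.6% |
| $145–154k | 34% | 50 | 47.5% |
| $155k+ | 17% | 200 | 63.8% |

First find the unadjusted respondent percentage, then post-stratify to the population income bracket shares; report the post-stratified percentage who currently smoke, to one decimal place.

Unadjusted (pooled respondent) estimate weights by respondent counts:
  (225/650)×46 + (175/650)×43.6 + (50/650)×47.5 + (200/650)×63.8 = 50.9462%
Post-stratifying to population shares instead:
  0.22×46 + 0.27×43.6 + 0.34×47.5 + 0.17×63.8 = 48.888%

48.9%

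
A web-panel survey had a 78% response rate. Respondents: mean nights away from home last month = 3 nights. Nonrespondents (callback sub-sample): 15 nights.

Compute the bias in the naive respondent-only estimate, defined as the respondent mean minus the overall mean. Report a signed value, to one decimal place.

-2.6

Nonresponse fraction = 1 − 0.78 = 0.22.
Bias = (nonresponse fraction) × (respondent mean − nonrespondent mean)
     = 0.22 × (3 − 15) = 0.22 × -12 = -2.64.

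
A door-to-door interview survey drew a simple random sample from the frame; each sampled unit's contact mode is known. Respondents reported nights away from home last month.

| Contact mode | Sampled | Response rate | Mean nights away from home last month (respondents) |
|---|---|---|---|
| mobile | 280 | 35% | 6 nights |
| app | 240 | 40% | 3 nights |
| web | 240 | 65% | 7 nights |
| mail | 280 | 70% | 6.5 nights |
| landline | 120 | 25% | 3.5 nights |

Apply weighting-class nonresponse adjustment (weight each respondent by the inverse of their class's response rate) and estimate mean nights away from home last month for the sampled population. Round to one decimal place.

Inverse-response-rate weighting restores each class to its sampled count, so class totals weight by n_sampled:
  mobile: 280 × 6 = 1680
  app: 240 × 3 = 720
  web: 240 × 7 = 1680
  mail: 280 × 6.5 = 1820
  landline: 120 × 3.5 = 420
Adjusted estimate = 6320 / 1,160 = 5.44828 → 5.4.

5.4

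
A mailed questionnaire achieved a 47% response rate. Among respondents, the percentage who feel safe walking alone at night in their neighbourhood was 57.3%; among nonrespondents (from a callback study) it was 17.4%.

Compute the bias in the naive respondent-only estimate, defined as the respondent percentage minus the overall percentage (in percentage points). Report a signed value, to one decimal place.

Nonresponse fraction = 1 − 0.47 = 0.53.
Bias = (nonresponse fraction) × (respondent percentage − nonrespondent percentage)
     = 0.53 × (57.3 − 17.4) = 0.53 × 39.9 = 21.147.

+21.1 percentage points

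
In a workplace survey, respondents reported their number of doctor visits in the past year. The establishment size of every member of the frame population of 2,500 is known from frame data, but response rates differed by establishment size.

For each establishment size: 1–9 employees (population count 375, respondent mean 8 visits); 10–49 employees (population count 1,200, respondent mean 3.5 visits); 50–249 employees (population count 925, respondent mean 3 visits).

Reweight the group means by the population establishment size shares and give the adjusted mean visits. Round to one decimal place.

Each cell contributes population-share × respondent value:
  1–9 employees: (375/2,500) × 8 = 1.2
  10–49 employees: (1,200/2,500) × 3.5 = 1.68
  50–249 employees: (925/2,500) × 3 = 1.11
Post-stratified estimate = 3.99 → 4.0.

4.0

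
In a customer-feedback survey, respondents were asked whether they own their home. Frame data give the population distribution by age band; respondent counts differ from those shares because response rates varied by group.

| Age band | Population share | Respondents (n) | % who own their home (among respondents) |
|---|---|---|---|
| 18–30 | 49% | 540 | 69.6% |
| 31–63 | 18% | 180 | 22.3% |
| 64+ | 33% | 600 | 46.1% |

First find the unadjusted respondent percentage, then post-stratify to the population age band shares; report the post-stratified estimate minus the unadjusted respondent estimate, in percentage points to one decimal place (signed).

Naive respondent-only estimate (weights = respondent counts):
  (540/1320)×69.6 + (180/1320)×22.3 + (600/1320)×46.1 = 52.4682%
Post-stratifying to population shares instead:
  0.49×69.6 + 0.18×22.3 + 0.33×46.1 = 53.331%
Difference = 53.331 − 52.4682 = 0.8628 pp.

+0.9 percentage points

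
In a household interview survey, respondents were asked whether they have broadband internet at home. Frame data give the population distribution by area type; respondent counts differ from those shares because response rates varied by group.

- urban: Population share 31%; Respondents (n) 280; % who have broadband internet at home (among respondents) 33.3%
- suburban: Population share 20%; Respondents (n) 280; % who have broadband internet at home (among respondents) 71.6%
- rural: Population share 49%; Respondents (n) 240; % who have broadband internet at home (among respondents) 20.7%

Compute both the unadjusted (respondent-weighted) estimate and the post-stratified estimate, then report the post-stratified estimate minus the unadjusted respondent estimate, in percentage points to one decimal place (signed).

-8.1 percentage points

Unadjusted (pooled respondent) estimate weights by respondent counts:
  (280/800)×33.3 + (280/800)×71.6 + (240/800)×20.7 = 42.925%
Post-stratifying to population shares instead:
  0.31×33.3 + 0.2×71.6 + 0.49×20.7 = 34.786%
Difference = 34.786 − 42.925 = -8.139 pp.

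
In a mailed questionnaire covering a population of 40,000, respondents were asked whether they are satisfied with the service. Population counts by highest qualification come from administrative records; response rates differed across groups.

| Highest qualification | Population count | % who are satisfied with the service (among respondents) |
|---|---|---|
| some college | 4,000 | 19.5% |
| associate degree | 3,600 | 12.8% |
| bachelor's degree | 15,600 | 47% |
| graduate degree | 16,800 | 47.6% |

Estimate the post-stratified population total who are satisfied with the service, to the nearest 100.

Apply each group's respondent rate to its population count:
  some college: 4,000 × 19.5% = 780
  associate degree: 3,600 × 12.8% = 460.8
  bachelor's degree: 15,600 × 47% = 7332
  graduate degree: 16,800 × 47.6% = 7996.8
Estimated total = 16569.6 → 16,600.

16,600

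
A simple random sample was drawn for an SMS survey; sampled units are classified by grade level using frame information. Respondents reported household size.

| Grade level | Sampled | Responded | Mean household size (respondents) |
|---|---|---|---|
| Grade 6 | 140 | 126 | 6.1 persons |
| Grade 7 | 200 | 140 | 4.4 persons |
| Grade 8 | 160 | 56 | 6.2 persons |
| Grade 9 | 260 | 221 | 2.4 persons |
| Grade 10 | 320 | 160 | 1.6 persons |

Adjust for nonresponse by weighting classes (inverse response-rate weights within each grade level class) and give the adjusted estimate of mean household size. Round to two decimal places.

Response rates by class: Grade 6 126/140 = 90%, Grade 7 140/200 = 70%, Grade 8 56/160 = 35%, Grade 9 221/260 = 85%, Grade 10 160/320 = 50%.
Inverse-response-rate weighting restores each class to its sampled count, so class totals weight by n_sampled:
  Grade 6: 140 × 6.1 = 854
  Grade 7: 200 × 4.4 = 880
  Grade 8: 160 × 6.2 = 992
  Grade 9: 260 × 2.4 = 624
  Grade 10: 320 × 1.6 = 512
Adjusted estimate = 3862 / 1,080 = 3.57593 → 3.58.

3.58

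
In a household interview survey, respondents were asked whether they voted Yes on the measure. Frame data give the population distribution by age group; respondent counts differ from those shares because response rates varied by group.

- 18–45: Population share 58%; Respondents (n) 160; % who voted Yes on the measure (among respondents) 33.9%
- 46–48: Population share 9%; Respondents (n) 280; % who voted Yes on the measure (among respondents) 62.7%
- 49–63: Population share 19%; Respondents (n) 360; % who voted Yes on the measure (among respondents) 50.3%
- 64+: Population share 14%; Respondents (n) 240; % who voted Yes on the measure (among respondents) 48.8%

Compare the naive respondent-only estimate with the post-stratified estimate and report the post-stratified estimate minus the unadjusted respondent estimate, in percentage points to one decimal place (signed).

-9.1 percentage points

Unadjusted (pooled respondent) estimate weights by respondent counts:
  (160/1040)×33.9 + (280/1040)×62.7 + (360/1040)×50.3 + (240/1040)×48.8 = 50.7692%
Post-stratifying to population shares instead:
  0.58×33.9 + 0.09×62.7 + 0.19×50.3 + 0.14×48.8 = 41.694%
Difference = 41.694 − 50.7692 = -9.0752 pp.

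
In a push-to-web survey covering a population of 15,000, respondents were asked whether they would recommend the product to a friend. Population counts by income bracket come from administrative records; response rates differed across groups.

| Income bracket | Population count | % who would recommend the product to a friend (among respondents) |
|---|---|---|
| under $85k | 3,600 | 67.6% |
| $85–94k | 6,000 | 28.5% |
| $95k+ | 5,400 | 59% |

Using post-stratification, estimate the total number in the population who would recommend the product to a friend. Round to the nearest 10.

Each cell contributes its population count × the respondent rate:
  under $85k: 3,600 × 67.6% = 2433.6
  $85–94k: 6,000 × 28.5% = 1710
  $95k+: 5,400 × 59% = 3186
Estimated total = 7329.6 → 7,330.

7,330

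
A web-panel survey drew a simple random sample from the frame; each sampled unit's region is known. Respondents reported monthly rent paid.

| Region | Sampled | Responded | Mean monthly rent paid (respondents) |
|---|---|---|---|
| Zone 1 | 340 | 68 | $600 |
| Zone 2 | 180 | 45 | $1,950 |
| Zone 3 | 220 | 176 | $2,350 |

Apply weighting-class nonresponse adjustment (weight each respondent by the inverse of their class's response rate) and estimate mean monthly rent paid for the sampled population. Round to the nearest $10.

Class response rates: Zone 1 68/340 = 20%, Zone 2 45/180 = 25%, Zone 3 176/220 = 80%.
Each respondent's weight = sampled/responded in their class; summing within a class gives n_sampled, so:
  Zone 1: 340 × 600 = 204,000
  Zone 2: 180 × 1950 = 351,000
  Zone 3: 220 × 2350 = 517,000
Adjusted estimate = 1,072,000 / 740 = 1448.65 → $1,450.

$1,450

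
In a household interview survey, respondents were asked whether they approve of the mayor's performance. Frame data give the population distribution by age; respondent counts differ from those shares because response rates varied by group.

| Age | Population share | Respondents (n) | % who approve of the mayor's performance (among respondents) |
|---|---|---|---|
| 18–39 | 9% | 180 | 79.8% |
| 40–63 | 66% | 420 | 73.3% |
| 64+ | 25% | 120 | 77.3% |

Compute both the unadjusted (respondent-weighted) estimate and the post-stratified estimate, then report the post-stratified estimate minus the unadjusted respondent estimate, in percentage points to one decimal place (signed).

-0.7 percentage points

Naive respondent-only estimate (weights = respondent counts):
  (180/720)×79.8 + (420/720)×73.3 + (120/720)×77.3 = 75.5917%
Post-stratified estimate weights by population shares:
  0.09×79.8 + 0.66×73.3 + 0.25×77.3 = 74.885%
Difference = 74.885 − 75.5917 = -0.7067 pp.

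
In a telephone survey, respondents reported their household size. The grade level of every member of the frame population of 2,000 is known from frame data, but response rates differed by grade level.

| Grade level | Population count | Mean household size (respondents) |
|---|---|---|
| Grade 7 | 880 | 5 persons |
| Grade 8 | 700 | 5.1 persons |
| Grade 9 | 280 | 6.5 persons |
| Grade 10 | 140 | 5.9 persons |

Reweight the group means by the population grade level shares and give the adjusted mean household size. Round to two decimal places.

5.31

Reweight to the known grade level distribution:
  Grade 7: (880/2,000) × 5 = 2.2
  Grade 8: (700/2,000) × 5.1 = 1.785
  Grade 9: (280/2,000) × 6.5 = 0.91
  Grade 10: (140/2,000) × 5.9 = 0.413
Post-stratified estimate = 5.308 → 5.31.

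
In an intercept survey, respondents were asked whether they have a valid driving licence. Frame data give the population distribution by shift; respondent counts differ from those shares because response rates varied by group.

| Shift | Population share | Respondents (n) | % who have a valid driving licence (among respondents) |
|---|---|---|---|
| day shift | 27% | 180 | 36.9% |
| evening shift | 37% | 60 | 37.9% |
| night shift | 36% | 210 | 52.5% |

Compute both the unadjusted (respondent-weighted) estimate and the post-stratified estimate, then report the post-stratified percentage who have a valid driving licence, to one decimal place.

Naive respondent-only estimate (weights = respondent counts):
  (180/450)×36.9 + (60/450)×37.9 + (210/450)×52.5 = 44.3133%
Post-stratifying to population shares instead:
  0.27×36.9 + 0.37×37.9 + 0.36×52.5 = 42.886%

42.9%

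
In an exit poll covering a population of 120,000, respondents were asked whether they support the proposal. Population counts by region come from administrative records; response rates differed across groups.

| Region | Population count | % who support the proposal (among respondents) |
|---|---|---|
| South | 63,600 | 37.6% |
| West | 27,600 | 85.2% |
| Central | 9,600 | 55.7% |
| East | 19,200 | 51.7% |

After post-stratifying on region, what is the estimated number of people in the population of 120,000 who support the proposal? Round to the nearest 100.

Apply each group's respondent rate to its population count:
  South: 63,600 × 37.6% = 23913.6
  West: 27,600 × 85.2% = 23515.2
  Central: 9,600 × 55.7% = 5347.2
  East: 19,200 × 51.7% = 9926.4
Estimated total = 62702.4 → 62,700.

62,700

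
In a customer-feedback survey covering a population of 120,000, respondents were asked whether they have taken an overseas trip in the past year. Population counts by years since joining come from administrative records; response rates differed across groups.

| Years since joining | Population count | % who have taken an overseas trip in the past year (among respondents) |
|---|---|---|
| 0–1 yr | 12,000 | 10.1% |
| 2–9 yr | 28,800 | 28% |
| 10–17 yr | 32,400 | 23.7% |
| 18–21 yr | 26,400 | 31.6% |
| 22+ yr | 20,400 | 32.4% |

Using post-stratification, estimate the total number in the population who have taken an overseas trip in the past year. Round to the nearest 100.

31,900

Each cell contributes its population count × the respondent rate:
  0–1 yr: 12,000 × 10.1% = 1212
  2–9 yr: 28,800 × 28% = 8064
  10–17 yr: 32,400 × 23.7% = 7678.8
  18–21 yr: 26,400 × 31.6% = 8342.4
  22+ yr: 20,400 × 32.4% = 6609.6
Estimated total = 31906.8 → 31,900.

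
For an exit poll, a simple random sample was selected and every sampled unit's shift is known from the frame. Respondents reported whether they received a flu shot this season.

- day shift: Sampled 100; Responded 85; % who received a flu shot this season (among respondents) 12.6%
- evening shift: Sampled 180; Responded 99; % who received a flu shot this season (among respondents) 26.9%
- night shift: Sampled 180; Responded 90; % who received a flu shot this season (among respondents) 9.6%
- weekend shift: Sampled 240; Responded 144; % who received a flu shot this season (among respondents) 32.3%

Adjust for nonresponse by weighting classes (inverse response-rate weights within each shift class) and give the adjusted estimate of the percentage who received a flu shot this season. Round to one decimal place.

Response rates by class: day shift 85/100 = 85%, evening shift 99/180 = 55%, night shift 90/180 = 50%, weekend shift 144/240 = 60%.
Each respondent's weight = sampled/responded in their class; summing within a class gives n_sampled, so:
  day shift: 100 × 12.6 = 1260
  evening shift: 180 × 26.9 = 4842
  night shift: 180 × 9.6 = 1728
  weekend shift: 240 × 32.3 = 7752
Adjusted estimate = 15,582 / 700 = 22.26 → 22.3%.

22.3%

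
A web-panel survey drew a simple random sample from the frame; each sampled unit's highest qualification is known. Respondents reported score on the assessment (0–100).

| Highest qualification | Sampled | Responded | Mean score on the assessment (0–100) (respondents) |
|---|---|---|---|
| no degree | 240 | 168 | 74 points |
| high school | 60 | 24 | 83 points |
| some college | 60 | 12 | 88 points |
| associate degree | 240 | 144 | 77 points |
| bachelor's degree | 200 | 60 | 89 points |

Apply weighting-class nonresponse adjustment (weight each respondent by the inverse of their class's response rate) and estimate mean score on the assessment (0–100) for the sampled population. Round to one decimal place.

80.4

Response rates by class: no degree 168/240 = 70%, high school 24/60 = 40%, some college 12/60 = 20%, associate degree 144/240 = 60%, bachelor's degree 60/200 = 30%.
With weight = n_sampled/n_responded per class, the weighted class total is n_sampled:
  no degree: 240 × 74 = 17,760
  high school: 60 × 83 = 4980
  some college: 60 × 88 = 5280
  associate degree: 240 × 77 = 18,480
  bachelor's degree: 200 × 89 = 17,800
Adjusted estimate = 64,300 / 800 = 80.375 → 80.4.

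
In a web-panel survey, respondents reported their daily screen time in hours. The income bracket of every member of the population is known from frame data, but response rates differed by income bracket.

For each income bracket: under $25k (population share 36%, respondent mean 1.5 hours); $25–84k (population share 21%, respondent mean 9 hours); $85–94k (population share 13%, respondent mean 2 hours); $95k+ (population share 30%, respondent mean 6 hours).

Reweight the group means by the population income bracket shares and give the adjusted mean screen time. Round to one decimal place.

Reweight to the known income bracket distribution:
  under $25k: 0.36 × 1.5 = 0.54
  $25–84k: 0.21 × 9 = 1.89
  $85–94k: 0.13 × 2 = 0.26
  $95k+: 0.3 × 6 = 1.8
Post-stratified estimate = 4.49 → 4.5.

4.5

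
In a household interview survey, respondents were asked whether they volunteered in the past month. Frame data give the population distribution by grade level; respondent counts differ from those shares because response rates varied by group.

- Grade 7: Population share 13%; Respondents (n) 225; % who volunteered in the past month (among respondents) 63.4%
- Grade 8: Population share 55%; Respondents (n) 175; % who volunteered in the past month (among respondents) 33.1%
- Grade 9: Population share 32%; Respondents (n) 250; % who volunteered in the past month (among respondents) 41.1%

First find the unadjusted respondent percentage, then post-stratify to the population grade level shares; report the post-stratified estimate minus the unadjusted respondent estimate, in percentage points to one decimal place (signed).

-7.1 percentage points

Naive respondent-only estimate (weights = respondent counts):
  (225/650)×63.4 + (175/650)×33.1 + (250/650)×41.1 = 46.6654%
Reweighting by population grade level shares:
  0.13×63.4 + 0.55×33.1 + 0.32×41.1 = 39.599%
Difference = 39.599 − 46.6654 = -7.0664 pp.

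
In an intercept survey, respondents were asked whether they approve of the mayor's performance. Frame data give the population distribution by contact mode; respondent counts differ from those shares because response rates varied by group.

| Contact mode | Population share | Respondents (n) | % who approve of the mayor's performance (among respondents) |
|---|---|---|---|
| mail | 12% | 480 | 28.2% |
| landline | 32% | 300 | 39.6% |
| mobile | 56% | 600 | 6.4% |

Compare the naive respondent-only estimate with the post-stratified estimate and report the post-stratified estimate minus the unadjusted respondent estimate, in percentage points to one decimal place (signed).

Naive respondent-only estimate (weights = respondent counts):
  (480/1380)×28.2 + (300/1380)×39.6 + (600/1380)×6.4 = 21.2%
Post-stratified estimate weights by population shares:
  0.12×28.2 + 0.32×39.6 + 0.56×6.4 = 19.64%
Difference = 19.64 − 21.2 = -1.56 pp.

-1.6 percentage points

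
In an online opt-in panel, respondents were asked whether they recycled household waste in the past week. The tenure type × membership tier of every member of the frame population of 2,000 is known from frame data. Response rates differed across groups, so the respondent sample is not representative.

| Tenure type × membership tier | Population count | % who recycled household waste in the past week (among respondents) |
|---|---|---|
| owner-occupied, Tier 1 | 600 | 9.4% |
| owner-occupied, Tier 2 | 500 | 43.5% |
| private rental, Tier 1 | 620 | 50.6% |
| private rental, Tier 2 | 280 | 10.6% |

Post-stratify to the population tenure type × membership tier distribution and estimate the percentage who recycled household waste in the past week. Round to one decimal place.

30.9%

Reweight to the known tenure type × membership tier distribution:
  owner-occupied, Tier 1: (600/2,000) × 9.4 = 2.82
  owner-occupied, Tier 2: (500/2,000) × 43.5 = 10.875
  private rental, Tier 1: (620/2,000) × 50.6 = 15.686
  private rental, Tier 2: (280/2,000) × 10.6 = 1.484
Post-stratified estimate = 30.865 → 30.9%.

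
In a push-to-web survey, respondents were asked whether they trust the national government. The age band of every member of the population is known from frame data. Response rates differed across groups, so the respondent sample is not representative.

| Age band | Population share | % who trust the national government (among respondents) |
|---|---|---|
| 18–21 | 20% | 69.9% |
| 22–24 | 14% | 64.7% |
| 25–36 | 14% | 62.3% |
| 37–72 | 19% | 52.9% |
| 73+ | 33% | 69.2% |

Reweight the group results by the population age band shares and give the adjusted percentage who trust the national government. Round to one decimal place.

Post-stratification weights by population share, not respondent share:
  18–21: 0.2 × 69.9 = 13.98
  22–24: 0.14 × 64.7 = 9.058
  25–36: 0.14 × 62.3 = 8.722
  37–72: 0.19 × 52.9 = 10.051
  73+: 0.33 × 69.2 = 22.836
Post-stratified estimate = 64.647 → 64.6%.

64.6%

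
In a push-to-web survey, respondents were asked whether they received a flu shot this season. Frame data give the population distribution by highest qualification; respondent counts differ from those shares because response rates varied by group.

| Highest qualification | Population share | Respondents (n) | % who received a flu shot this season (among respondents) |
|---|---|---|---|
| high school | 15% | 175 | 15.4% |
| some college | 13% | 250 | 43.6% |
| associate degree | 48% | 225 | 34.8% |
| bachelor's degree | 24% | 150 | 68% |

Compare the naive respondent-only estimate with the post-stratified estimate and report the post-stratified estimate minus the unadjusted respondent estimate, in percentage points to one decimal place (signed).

+1.5 percentage points

Naive respondent-only estimate (weights = respondent counts):
  (175/800)×15.4 + (250/800)×43.6 + (225/800)×34.8 + (150/800)×68 = 39.5312%
Reweighting by population highest qualification shares:
  0.15×15.4 + 0.13×43.6 + 0.48×34.8 + 0.24×68 = 41.002%
Difference = 41.002 − 39.5312 = 1.4707 pp.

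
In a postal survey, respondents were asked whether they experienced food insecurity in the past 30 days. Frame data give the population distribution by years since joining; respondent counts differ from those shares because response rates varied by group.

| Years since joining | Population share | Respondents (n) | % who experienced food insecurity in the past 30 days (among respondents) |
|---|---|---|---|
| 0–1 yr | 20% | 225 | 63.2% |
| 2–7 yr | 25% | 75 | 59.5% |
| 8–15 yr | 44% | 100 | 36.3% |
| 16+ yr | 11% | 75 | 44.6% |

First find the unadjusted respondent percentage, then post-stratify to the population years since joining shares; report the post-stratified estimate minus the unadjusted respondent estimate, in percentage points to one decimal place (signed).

Without adjustment, the pooled respondent share is:
  (225/475)×63.2 + (75/475)×59.5 + (100/475)×36.3 + (75/475)×44.6 = 54.0158%
Reweighting by population years since joining shares:
  0.2×63.2 + 0.25×59.5 + 0.44×36.3 + 0.11×44.6 = 48.393%
Difference = 48.393 − 54.0158 = -5.6228 pp.

-5.6 percentage points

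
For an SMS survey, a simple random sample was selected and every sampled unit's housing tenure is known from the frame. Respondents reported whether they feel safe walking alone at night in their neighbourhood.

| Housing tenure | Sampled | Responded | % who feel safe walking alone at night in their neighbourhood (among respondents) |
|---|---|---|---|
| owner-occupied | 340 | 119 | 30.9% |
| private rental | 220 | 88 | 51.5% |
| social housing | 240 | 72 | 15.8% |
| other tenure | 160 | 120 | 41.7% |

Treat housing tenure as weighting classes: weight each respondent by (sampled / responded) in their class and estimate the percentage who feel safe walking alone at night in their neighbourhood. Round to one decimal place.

33.6%

Response rates by class: owner-occupied 119/340 = 35%, private rental 88/220 = 40%, social housing 72/240 = 30%, other tenure 120/160 = 75%.
Inverse-response-rate weighting restores each class to its sampled count, so class totals weight by n_sampled:
  owner-occupied: 340 × 30.9 = 10,506
  private rental: 220 × 51.5 = 11,330
  social housing: 240 × 15.8 = 3792
  other tenure: 160 × 41.7 = 6672
Adjusted estimate = 32,300 / 960 = 33.6458 → 33.6%.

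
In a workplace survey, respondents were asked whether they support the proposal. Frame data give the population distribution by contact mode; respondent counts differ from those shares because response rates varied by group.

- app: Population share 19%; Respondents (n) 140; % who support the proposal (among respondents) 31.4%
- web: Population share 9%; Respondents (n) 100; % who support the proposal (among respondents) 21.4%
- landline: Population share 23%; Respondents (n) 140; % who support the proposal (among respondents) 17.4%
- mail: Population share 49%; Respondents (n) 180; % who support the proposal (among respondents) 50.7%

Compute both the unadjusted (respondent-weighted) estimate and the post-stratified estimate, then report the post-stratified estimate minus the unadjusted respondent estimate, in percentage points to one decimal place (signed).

+4.4 percentage points

Naive respondent-only estimate (weights = respondent counts):
  (140/560)×31.4 + (100/560)×21.4 + (140/560)×17.4 + (180/560)×50.7 = 32.3179%
Reweighting by population contact mode shares:
  0.19×31.4 + 0.09×21.4 + 0.23×17.4 + 0.49×50.7 = 36.737%
Difference = 36.737 − 32.3179 = 4.4191 pp.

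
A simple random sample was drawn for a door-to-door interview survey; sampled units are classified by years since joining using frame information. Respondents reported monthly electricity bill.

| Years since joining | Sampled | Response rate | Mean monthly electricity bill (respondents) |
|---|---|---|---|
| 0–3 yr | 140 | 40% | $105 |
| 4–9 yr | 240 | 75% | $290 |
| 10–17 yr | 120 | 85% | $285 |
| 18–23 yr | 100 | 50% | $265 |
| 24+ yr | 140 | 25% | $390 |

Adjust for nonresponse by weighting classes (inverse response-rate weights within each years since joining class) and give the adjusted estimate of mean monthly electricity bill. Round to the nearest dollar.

$270

Inverse-response-rate weighting restores each class to its sampled count, so class totals weight by n_sampled:
  0–3 yr: 140 × 105 = 14,700
  4–9 yr: 240 × 290 = 69,600
  10–17 yr: 120 × 285 = 34,200
  18–23 yr: 100 × 265 = 26,500
  24+ yr: 140 × 390 = 54,600
Adjusted estimate = 199,600 / 740 = 269.73 → $270.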